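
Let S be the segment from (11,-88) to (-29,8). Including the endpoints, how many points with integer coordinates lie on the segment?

9

The number of lattice points on a segment between lattice points is gcd(|Δx|,|Δy|) + 1 = gcd(40,96) + 1 = 8 + 1 = 9.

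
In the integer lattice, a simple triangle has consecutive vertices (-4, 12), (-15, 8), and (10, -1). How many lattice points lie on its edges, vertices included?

The number of boundary lattice points is Σ gcd(|Δx|,|Δy|) = gcd(11,4) + gcd(25,9) + gcd(14,13) = 1+1+1 = 3.

3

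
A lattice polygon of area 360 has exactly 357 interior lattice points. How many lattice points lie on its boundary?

Pick's theorem gives A = I + B/2 − 1, so B = 2(A − I + 1) = 2(360 − 357 + 1) = 8.

8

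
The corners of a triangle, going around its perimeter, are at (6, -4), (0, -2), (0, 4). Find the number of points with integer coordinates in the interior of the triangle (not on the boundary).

By the shoelace formula, twice the signed area is |(6·(-2) − 0·(-4)) + (0·4 − 0·(-2)) + (0·(-4) − 6·4)| = 36, so the area is 18.
Summing gcd(|Δx|,|Δy|) over the edges gives the boundary count: gcd(6,2) + gcd(0,6) + gcd(6,8) = 2+6+2 = 10.
By Pick's theorem A = I + B/2 − 1, so I = 18 − 10/2 + 1 = 14.

14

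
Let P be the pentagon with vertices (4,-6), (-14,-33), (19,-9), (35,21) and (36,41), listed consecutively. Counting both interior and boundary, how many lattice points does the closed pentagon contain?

784

Using the shoelace formula, 2A = |[4·(-33) − (-14)·(-6)] + [(-14)·(-9) − 19·(-33)] + [19·21 − 35·(-9)] + [35·41 − 36·21] + [36·(-6) − 4·41]| = 1550, so the area is 775.
The number of boundary lattice points is Σ gcd(|Δx|,|Δy|) = gcd(18,27) + gcd(33,24) + gcd(16,30) + gcd(1,20) + gcd(32,47) = 9+3+2+1+1 = 16.
Pick's theorem gives I = A − B/2 + 1 = 775 − 16/2 + 1 = 768, so the closed region contains I + B = 768 + 16 = 784 lattice points.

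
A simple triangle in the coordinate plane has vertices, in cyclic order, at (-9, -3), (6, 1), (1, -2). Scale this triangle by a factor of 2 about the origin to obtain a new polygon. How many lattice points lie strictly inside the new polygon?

By the shoelace formula, twice the signed area is |((-9)·1 − 6·(-3)) + (6·(-2) − 1·1) + (1·(-3) − (-9)·(-2))| = 25, so the area is 25/2.
Summing gcd(|Δx|,|Δy|) over the edges gives the boundary count: gcd(15,4) + gcd(5,3) + gcd(10,1) = 1+1+1 = 3.
Scaling by 2 multiplies the area by 2² = 4 (so the new area is 50) and multiplies the boundary lattice-point count by 2, giving 6.
By Pick's theorem, the interior count of the dilated polygon is 50 − 6/2 + 1 = 48.

48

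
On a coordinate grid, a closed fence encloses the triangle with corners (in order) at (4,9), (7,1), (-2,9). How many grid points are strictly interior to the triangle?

21

The shoelace formula gives twice the area as |[4·1 − 7·9] + [7·9 − (-2)·1] + [(-2)·9 − 4·9]| = 48, so the area is 24.
Along each edge there are gcd(|Δx|,|Δy|)+1 lattice points, so counting each shared vertex once the boundary has gcd(3,8) + gcd(9,8) + gcd(6,0) = 1+1+6 = 8.
By Pick's theorem A = I + B/2 − 1, so I = 24 − 8/2 + 1 = 21.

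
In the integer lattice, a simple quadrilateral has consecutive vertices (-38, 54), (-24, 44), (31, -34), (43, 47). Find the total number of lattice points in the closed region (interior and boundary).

Using the shoelace formula, 2A = |((-38)·44 − (-24)·54) + ((-24)·(-34) − 31·44) + (31·47 − 43·(-34)) + (43·54 − (-38)·47)| = 6103, so the area is 3051.5.
The number of boundary lattice points is Σ gcd(|Δx|,|Δy|) = gcd(14,10) + gcd(55,78) + gcd(12,81) + gcd(81,7) = 2+1+3+1 = 7.
Pick's theorem gives I = A − B/2 + 1 = 3051.5 − 7/2 + 1 = 3049, so the closed region contains I + B = 3049 + 7 = 3056 lattice points.

3056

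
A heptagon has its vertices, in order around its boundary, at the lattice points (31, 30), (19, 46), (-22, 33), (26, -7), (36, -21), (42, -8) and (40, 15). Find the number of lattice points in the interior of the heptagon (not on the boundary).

Using the shoelace formula, 2A = |(31·46 − 19·30) + (19·33 − (-22)·46) + ((-22)·(-7) − 26·33) + (26·(-21) − 36·(-7)) + (36·(-8) − 42·(-21)) + (42·15 − 40·(-8)) + (40·30 − 31·15)| = 3776, so the area is 1888.
The number of boundary lattice points is Σ gcd(|Δx|,|Δy|) = gcd(12,16) + gcd(41,13) + gcd(48,40) + gcd(10,14) + gcd(6,13) + gcd(2,23) + gcd(9,15) = 4+1+8+2+1+1+3 = 20.
By Pick's theorem A = I + B/2 − 1, so I = 1888 − 20/2 + 1 = 1879.

1879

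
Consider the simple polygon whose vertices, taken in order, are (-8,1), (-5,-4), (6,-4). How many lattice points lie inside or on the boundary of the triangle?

35

Using the shoelace formula, 2A = |[(-8)·(-4) − (-5)·1] + [(-5)·(-4) − 6·(-4)] + [6·1 − (-8)·(-4)]| = 55, so the area is 55/2.
Along each edge there are gcd(|Δx|,|Δy|)+1 lattice points, so counting each shared vertex once the boundary has gcd(3,5) + gcd(11,0) + gcd(14,5) = 1+11+1 = 13.
Pick's theorem gives I = A − B/2 + 1 = 55/2 − 13/2 + 1 = 22, so the closed region contains I + B = 22 + 13 = 35 lattice points.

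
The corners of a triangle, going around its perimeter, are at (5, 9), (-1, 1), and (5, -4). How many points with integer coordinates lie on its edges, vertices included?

16

Summing gcd(|Δx|,|Δy|) over the edges gives the boundary count: gcd(6,8) + gcd(6,5) + gcd(0,13) = 2+1+13 = 16.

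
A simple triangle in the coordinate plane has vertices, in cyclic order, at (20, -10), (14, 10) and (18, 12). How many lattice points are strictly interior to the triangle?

The shoelace formula gives twice the area as |(20·10 − 14·(-10)) + (14·12 − 18·10) + (18·(-10) − 20·12)| = 92, so the area is 46.
Summing gcd(|Δx|,|Δy|) over the edges gives the boundary count: gcd(6,20) + gcd(4,2) + gcd(2,22) = 2+2+2 = 6.
By Pick's theorem A = I + B/2 − 1, so I = 46 − 6/2 + 1 = 44.

44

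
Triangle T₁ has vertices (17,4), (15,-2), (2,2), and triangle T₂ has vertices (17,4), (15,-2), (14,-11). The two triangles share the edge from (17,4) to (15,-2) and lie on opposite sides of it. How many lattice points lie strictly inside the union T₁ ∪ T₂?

47

The union is the simple quadrilateral with vertices (17,4), (2,2), (15,-2), (14,-11) in order.
Using the shoelace formula, 2A = |[17·2 − 2·4] + [2·(-2) − 15·2] + [15·(-11) − 14·(-2)] + [14·4 − 17·(-11)]| = 98, so the area is 49.
The number of boundary lattice points is Σ gcd(|Δx|,|Δy|) = gcd(15,2) + gcd(13,4) + gcd(1,9) + gcd(3,15) = 1+1+1+3 = 6.
By Pick's theorem I = A − B/2 + 1 = 49 − 6/2 + 1 = 47.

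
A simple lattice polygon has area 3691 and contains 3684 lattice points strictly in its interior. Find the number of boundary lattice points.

Pick's theorem gives A = I + B/2 − 1, so B = 2(A − I + 1) = 2(3691 − 3684 + 1) = 16.

16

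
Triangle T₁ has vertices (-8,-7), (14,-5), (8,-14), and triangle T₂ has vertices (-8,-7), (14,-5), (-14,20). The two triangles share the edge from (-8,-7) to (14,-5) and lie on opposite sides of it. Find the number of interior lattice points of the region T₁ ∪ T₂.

393

The union is the simple quadrilateral with vertices (-8,-7), (8,-14), (14,-5), (-14,20) in order.
By the shoelace formula, twice the signed area is |((-8)·(-14) − 8·(-7)) + (8·(-5) − 14·(-14)) + (14·20 − (-14)·(-5)) + ((-14)·(-7) − (-8)·20)| = 792, so the area is 396.
Summing gcd(|Δx|,|Δy|) over the edges gives the boundary count: gcd(16,7) + gcd(6,9) + gcd(28,25) + gcd(6,27) = 1+3+1+3 = 8.
By Pick's theorem I = A − B/2 + 1 = 396 − 8/2 + 1 = 393.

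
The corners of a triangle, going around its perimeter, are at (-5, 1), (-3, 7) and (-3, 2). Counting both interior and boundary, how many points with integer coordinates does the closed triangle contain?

Using the shoelace formula, 2A = |((-5)·7 − (-3)·1) + ((-3)·2 − (-3)·7) + ((-3)·1 − (-5)·2)| = 10, so the area is 5.
Summing gcd(|Δx|,|Δy|) over the edges gives the boundary count: gcd(2,6) + gcd(0,5) + gcd(2,1) = 2+5+1 = 8.
Pick's theorem gives I = A − B/2 + 1 = 5 − 8/2 + 1 = 2, so the closed region contains I + B = 2 + 8 = 10 lattice points.

10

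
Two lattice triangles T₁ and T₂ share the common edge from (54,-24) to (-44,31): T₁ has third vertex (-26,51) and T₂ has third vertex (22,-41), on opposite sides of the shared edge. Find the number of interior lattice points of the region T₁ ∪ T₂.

3182

The union is the simple quadrilateral with vertices (54,-24), (-26,51), (-44,31), (22,-41) in order.
By the shoelace formula, twice the signed area is |[54·51 − (-26)·(-24)] + [(-26)·31 − (-44)·51] + [(-44)·(-41) − 22·31] + [22·(-24) − 54·(-41)]| = 6376, so the area is 3188.
Summing gcd(|Δx|,|Δy|) over the edges gives the boundary count: gcd(80,75) + gcd(18,20) + gcd(66,72) + gcd(32,17) = 5+2+6+1 = 14.
By Pick's theorem I = A − B/2 + 1 = 3188 − 14/2 + 1 = 3182.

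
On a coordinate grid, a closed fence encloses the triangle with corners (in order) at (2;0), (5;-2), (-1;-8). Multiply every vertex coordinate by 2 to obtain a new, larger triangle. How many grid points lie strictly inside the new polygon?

By the shoelace formula, twice the signed area is |(2·(-2) − 5·0) + (5·(-8) − (-1)·(-2)) + ((-1)·0 − 2·(-8))| = 30, so the area is 15.
The number of boundary lattice points is Σ gcd(|Δx|,|Δy|) = gcd(3,2) + gcd(6,6) + gcd(3,8) = 1+6+1 = 8.
Scaling by 2 multiplies the area by 2² = 4 (so the new area is 60) and multiplies the boundary lattice-point count by 2, giving 16.
By Pick's theorem, the interior count of the dilated polygon is 60 − 16/2 + 1 = 53.

53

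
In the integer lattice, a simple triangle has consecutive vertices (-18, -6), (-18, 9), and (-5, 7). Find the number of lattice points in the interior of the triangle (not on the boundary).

84

Using the shoelace formula, 2A = |[(-18)·9 − (-18)·(-6)] + [(-18)·7 − (-5)·9] + [(-5)·(-6) − (-18)·7]| = 195, so the area is 97.5.
The number of boundary lattice points is Σ gcd(|Δx|,|Δy|) = gcd(0,15) + gcd(13,2) + gcd(13,13) = 15+1+13 = 29.
By Pick's theorem A = I + B/2 − 1, so I = 97.5 − 29/2 + 1 = 84.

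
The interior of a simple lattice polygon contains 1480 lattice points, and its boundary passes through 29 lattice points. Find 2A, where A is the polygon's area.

2987

By Pick's theorem, A = I + B/2 − 1 = 1480 + 29/2 − 1 = 2987/2.
Hence 2A = 2987.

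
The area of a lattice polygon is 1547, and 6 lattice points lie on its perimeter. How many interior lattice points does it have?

Pick's theorem A = I + B/2 − 1 rearranges to I = A − B/2 + 1 = 1547 − 6/2 + 1 = 1545.

1545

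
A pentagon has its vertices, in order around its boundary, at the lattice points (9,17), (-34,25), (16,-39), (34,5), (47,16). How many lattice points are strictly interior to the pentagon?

Using the shoelace formula, 2A = |[9·25 − (-34)·17] + [(-34)·(-39) − 16·25] + [16·5 − 34·(-39)] + [34·16 − 47·5] + [47·17 − 9·16]| = 4099, so the area is 4099/2.
Along each edge there are gcd(|Δx|,|Δy|)+1 lattice points, so counting each shared vertex once the boundary has gcd(43,8) + gcd(50,64) + gcd(18,44) + gcd(13,11) + gcd(38,1) = 1+2+2+1+1 = 7.
By Pick's theorem A = I + B/2 − 1, so I = 4099/2 − 7/2 + 1 = 2047.

2047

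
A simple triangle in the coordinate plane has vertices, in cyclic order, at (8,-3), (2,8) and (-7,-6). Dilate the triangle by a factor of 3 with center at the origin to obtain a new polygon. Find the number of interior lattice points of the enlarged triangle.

By the shoelace formula, twice the signed area is |[8·8 − 2·(-3)] + [2·(-6) − (-7)·8] + [(-7)·(-3) − 8·(-6)]| = 183, so the area is 183/2.
The number of boundary lattice points is Σ gcd(|Δx|,|Δy|) = gcd(6,11) + gcd(9,14) + gcd(15,3) = 1+1+3 = 5.
Scaling by 3 multiplies the area by 3² = 9 (so the new area is 1647/2) and multiplies the boundary lattice-point count by 3, giving 15.
By Pick's theorem, the interior count of the dilated polygon is 1647/2 − 15/2 + 1 = 817.

817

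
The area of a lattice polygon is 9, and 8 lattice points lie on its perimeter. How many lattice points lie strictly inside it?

6

Pick's theorem A = I + B/2 − 1 rearranges to I = A − B/2 + 1 = 9 − 8/2 + 1 = 6.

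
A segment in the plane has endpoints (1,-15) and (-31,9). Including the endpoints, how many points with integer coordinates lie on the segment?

9

The number of lattice points on a segment between lattice points is gcd(|Δx|,|Δy|) + 1 = gcd(32,24) + 1 = 8 + 1 = 9.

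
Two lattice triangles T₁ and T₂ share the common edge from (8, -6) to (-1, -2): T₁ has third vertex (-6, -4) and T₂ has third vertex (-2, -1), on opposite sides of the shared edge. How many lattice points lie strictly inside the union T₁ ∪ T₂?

18

The union is the simple quadrilateral with vertices (8, -6), (-6, -4), (-1, -2), (-2, -1) in order.
By the shoelace formula, twice the signed area is |[8·(-4) − (-6)·(-6)] + [(-6)·(-2) − (-1)·(-4)] + [(-1)·(-1) − (-2)·(-2)] + [(-2)·(-6) − 8·(-1)]| = 43, so the area is 43/2.
The number of boundary lattice points is Σ gcd(|Δx|,|Δy|) = gcd(14,2) + gcd(5,2) + gcd(1,1) + gcd(10,5) = 2+1+1+5 = 9.
By Pick's theorem I = A − B/2 + 1 = 43/2 − 9/2 + 1 = 18.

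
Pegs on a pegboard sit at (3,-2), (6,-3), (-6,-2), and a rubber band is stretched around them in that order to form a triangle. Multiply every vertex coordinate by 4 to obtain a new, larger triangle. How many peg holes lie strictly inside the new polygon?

Using the shoelace formula, 2A = |[3·(-3) − 6·(-2)] + [6·(-2) − (-6)·(-3)] + [(-6)·(-2) − 3·(-2)]| = 9, so the area is 9/2.
Along each edge there are gcd(|Δx|,|Δy|)+1 lattice points, so counting each shared vertex once the boundary has gcd(3,1) + gcd(12,1) + gcd(9,0) = 1+1+9 = 11.
Scaling by 4 multiplies the area by 4² = 16 (so the new area is 72) and multiplies the boundary lattice-point count by 4, giving 44.
By Pick's theorem, the interior count of the dilated polygon is 72 − 44/2 + 1 = 51.

51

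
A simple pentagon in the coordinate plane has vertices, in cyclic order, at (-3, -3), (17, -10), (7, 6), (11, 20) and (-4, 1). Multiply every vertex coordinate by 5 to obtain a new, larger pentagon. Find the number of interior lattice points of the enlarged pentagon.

The shoelace formula gives twice the area as |((-3)·(-10) − 17·(-3)) + (17·6 − 7·(-10)) + (7·20 − 11·6) + (11·1 − (-4)·20) + ((-4)·(-3) − (-3)·1)| = 433, so the area is 216.5.
Summing gcd(|Δx|,|Δy|) over the edges gives the boundary count: gcd(20,7) + gcd(10,16) + gcd(4,14) + gcd(15,19) + gcd(1,4) = 1+2+2+1+1 = 7.
Scaling by 5 multiplies the area by 5² = 25 (so the new area is 10825/2) and multiplies the boundary lattice-point count by 5, giving 35.
By Pick's theorem, the interior count of the dilated polygon is 10825/2 − 35/2 + 1 = 5396.

5396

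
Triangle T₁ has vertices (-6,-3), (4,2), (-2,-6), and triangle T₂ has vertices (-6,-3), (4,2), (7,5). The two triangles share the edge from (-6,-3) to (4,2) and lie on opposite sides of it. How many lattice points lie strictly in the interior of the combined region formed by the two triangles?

The union is the simple quadrilateral with vertices (-6,-3), (-2,-6), (4,2), (7,5) in order.
By the shoelace formula, twice the signed area is |[(-6)·(-6) − (-2)·(-3)] + [(-2)·2 − 4·(-6)] + [4·5 − 7·2] + [7·(-3) − (-6)·5]| = 65, so the area is 65/2.
The number of boundary lattice points is Σ gcd(|Δx|,|Δy|) = gcd(4,3) + gcd(6,8) + gcd(3,3) + gcd(13,8) = 1+2+3+1 = 7.
By Pick's theorem I = A − B/2 + 1 = 65/2 − 7/2 + 1 = 30.

30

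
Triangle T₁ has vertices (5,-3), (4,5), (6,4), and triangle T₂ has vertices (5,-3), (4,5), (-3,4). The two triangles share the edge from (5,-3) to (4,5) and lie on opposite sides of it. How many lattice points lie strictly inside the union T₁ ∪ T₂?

35

The union is the simple quadrilateral with vertices (5,-3), (6,4), (4,5), (-3,4) in order.
The shoelace formula gives twice the area as |(5·4 − 6·(-3)) + (6·5 − 4·4) + (4·4 − (-3)·5) + ((-3)·(-3) − 5·4)| = 72, so the area is 36.
The number of boundary lattice points is Σ gcd(|Δx|,|Δy|) = gcd(1,7) + gcd(2,1) + gcd(7,1) + gcd(8,7) = 1+1+1+1 = 4.
By Pick's theorem I = A − B/2 + 1 = 36 − 4/2 + 1 = 35.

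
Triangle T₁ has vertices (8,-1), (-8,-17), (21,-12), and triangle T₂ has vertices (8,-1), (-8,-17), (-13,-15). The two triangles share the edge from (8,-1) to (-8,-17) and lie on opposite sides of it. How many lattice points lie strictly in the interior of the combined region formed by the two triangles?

The union is the simple quadrilateral with vertices (8,-1), (21,-12), (-8,-17), (-13,-15) in order.
Using the shoelace formula, 2A = |[8·(-12) − 21·(-1)] + [21·(-17) − (-8)·(-12)] + [(-8)·(-15) − (-13)·(-17)] + [(-13)·(-1) − 8·(-15)]| = 496, so the area is 248.
The number of boundary lattice points is Σ gcd(|Δx|,|Δy|) = gcd(13,11) + gcd(29,5) + gcd(5,2) + gcd(21,14) = 1+1+1+7 = 10.
By Pick's theorem I = A − B/2 + 1 = 248 − 10/2 + 1 = 244.

244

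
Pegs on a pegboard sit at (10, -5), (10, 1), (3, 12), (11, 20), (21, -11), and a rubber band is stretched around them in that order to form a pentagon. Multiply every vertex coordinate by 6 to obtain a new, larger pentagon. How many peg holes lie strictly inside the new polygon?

The shoelace formula gives twice the area as |[10·1 − 10·(-5)] + [10·12 − 3·1] + [3·20 − 11·12] + [11·(-11) − 21·20] + [21·(-5) − 10·(-11)]| = 431, so the area is 431/2.
Summing gcd(|Δx|,|Δy|) over the edges gives the boundary count: gcd(0,6) + gcd(7,11) + gcd(8,8) + gcd(10,31) + gcd(11,6) = 6+1+8+1+1 = 17.
Scaling by 6 multiplies the area by 6² = 36 (so the new area is 7758) and multiplies the boundary lattice-point count by 6, giving 102.
By Pick's theorem, the interior count of the dilated polygon is 7758 − 102/2 + 1 = 7708.

7708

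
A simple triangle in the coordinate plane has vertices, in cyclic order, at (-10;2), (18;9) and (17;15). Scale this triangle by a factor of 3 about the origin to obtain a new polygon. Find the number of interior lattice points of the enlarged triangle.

775

Using the shoelace formula, 2A = |[(-10)·9 − 18·2] + [18·15 − 17·9] + [17·2 − (-10)·15]| = 175, so the area is 87.5.
Summing gcd(|Δx|,|Δy|) over the edges gives the boundary count: gcd(28,7) + gcd(1,6) + gcd(27,13) = 7+1+1 = 9.
Scaling by 3 multiplies the area by 3² = 9 (so the new area is 787.5) and multiplies the boundary lattice-point count by 3, giving 27.
By Pick's theorem, the interior count of the dilated polygon is 787.5 − 27/2 + 1 = 775.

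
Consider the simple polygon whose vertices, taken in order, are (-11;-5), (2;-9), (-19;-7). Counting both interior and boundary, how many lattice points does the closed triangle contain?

32

The shoelace formula gives twice the area as |[(-11)·(-9) − 2·(-5)] + [2·(-7) − (-19)·(-9)] + [(-19)·(-5) − (-11)·(-7)]| = 58, so the area is 29.
Summing gcd(|Δx|,|Δy|) over the edges gives the boundary count: gcd(13,4) + gcd(21,2) + gcd(8,2) = 1+1+2 = 4.
Pick's theorem gives I = A − B/2 + 1 = 29 − 4/2 + 1 = 28, so the closed region contains I + B = 28 + 4 = 32 lattice points.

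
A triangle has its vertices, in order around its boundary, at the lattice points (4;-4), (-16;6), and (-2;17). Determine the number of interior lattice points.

Using the shoelace formula, 2A = |[4·6 − (-16)·(-4)] + [(-16)·17 − (-2)·6] + [(-2)·(-4) − 4·17]| = 360, so the area is 180.
The number of boundary lattice points is Σ gcd(|Δx|,|Δy|) = gcd(20,10) + gcd(14,11) + gcd(6,21) = 10+1+3 = 14.
Pick's theorem gives I = A − B/2 + 1 = 180 − 14/2 + 1 = 174.

174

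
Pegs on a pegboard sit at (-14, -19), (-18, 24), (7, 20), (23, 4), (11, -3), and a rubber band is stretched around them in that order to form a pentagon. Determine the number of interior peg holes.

992

The shoelace formula gives twice the area as |((-14)·24 − (-18)·(-19)) + ((-18)·20 − 7·24) + (7·4 − 23·20) + (23·(-3) − 11·4) + (11·(-19) − (-14)·(-3))| = 2002, so the area is 1001.
Along each edge there are gcd(|Δx|,|Δy|)+1 lattice points, so counting each shared vertex once the boundary has gcd(4,43) + gcd(25,4) + gcd(16,16) + gcd(12,7) + gcd(25,16) = 1+1+16+1+1 = 20.
Pick's theorem gives I = A − B/2 + 1 = 1001 − 20/2 + 1 = 992.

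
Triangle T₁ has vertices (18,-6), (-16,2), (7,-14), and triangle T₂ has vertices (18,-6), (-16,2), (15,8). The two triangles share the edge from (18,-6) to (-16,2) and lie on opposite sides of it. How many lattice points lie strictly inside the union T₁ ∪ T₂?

The union is the simple quadrilateral with vertices (18,-6), (7,-14), (-16,2), (15,8) in order.
Using the shoelace formula, 2A = |[18·(-14) − 7·(-6)] + [7·2 − (-16)·(-14)] + [(-16)·8 − 15·2] + [15·(-6) − 18·8]| = 812, so the area is 406.
The number of boundary lattice points is Σ gcd(|Δx|,|Δy|) = gcd(11,8) + gcd(23,16) + gcd(31,6) + gcd(3,14) = 1+1+1+1 = 4.
By Pick's theorem I = A − B/2 + 1 = 406 − 4/2 + 1 = 405.

405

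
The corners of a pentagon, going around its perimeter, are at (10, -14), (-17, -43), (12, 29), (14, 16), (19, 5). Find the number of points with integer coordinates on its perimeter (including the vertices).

The number of boundary lattice points is Σ gcd(|Δx|,|Δy|) = gcd(27,29) + gcd(29,72) + gcd(2,13) + gcd(5,11) + gcd(9,19) = 1+1+1+1+1 = 5.

5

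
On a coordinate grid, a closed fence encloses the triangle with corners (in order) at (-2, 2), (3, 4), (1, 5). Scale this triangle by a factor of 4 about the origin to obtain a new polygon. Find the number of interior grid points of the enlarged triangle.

63

By the shoelace formula, twice the signed area is |((-2)·4 − 3·2) + (3·5 − 1·4) + (1·2 − (-2)·5)| = 9, so the area is 4.5.
The number of boundary lattice points is Σ gcd(|Δx|,|Δy|) = gcd(5,2) + gcd(2,1) + gcd(3,3) = 1+1+3 = 5.
Scaling by 4 multiplies the area by 4² = 16 (so the new area is 72) and multiplies the boundary lattice-point count by 4, giving 20.
By Pick's theorem, the interior count of the dilated polygon is 72 − 20/2 + 1 = 63.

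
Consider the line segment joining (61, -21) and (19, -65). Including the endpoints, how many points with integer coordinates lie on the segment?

3

The number of lattice points on a segment between lattice points is gcd(|Δx|,|Δy|) + 1 = gcd(42,44) + 1 = 2 + 1 = 3.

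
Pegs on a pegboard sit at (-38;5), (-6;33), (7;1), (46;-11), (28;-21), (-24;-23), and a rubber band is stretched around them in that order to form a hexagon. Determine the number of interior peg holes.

2180

The shoelace formula gives twice the area as |[(-38)·33 − (-6)·5] + [(-6)·1 − 7·33] + [7·(-11) − 46·1] + [46·(-21) − 28·(-11)] + [28·(-23) − (-24)·(-21)] + [(-24)·5 − (-38)·(-23)]| = 4384, so the area is 2192.
Along each edge there are gcd(|Δx|,|Δy|)+1 lattice points, so counting each shared vertex once the boundary has gcd(32,28) + gcd(13,32) + gcd(39,12) + gcd(18,10) + gcd(52,2) + gcd(14,28) = 4+1+3+2+2+14 = 26.
Pick's theorem gives I = A − B/2 + 1 = 2192 − 26/2 + 1 = 2180.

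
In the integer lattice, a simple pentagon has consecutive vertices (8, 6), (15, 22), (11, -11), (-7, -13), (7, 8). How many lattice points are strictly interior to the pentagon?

259

The shoelace formula gives twice the area as |[8·22 − 15·6] + [15·(-11) − 11·22] + [11·(-13) − (-7)·(-11)] + [(-7)·8 − 7·(-13)] + [7·6 − 8·8]| = 528, so the area is 264.
The number of boundary lattice points is Σ gcd(|Δx|,|Δy|) = gcd(7,16) + gcd(4,33) + gcd(18,2) + gcd(14,21) + gcd(1,2) = 1+1+2+7+1 = 12.
Pick's theorem gives I = A − B/2 + 1 = 264 − 12/2 + 1 = 259.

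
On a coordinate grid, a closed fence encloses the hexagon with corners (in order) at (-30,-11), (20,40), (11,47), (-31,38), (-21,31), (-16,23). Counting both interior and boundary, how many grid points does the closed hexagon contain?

1061

By the shoelace formula, twice the signed area is |[(-30)·40 − 20·(-11)] + [20·47 − 11·40] + [11·38 − (-31)·47] + [(-31)·31 − (-21)·38] + [(-21)·23 − (-16)·31] + [(-16)·(-11) − (-30)·23]| = 2111, so the area is 2111/2.
The number of boundary lattice points is Σ gcd(|Δx|,|Δy|) = gcd(50,51) + gcd(9,7) + gcd(42,9) + gcd(10,7) + gcd(5,8) + gcd(14,34) = 1+1+3+1+1+2 = 9.
Pick's theorem gives I = A − B/2 + 1 = 2111/2 − 9/2 + 1 = 1052, so the closed region contains I + B = 1052 + 9 = 1061 lattice points.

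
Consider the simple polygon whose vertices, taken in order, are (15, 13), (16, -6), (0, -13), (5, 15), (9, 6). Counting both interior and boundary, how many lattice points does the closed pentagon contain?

Using the shoelace formula, 2A = |[15·(-6) − 16·13] + [16·(-13) − 0·(-6)] + [0·15 − 5·(-13)] + [5·6 − 9·15] + [9·13 − 15·6]| = 519, so the area is 259.5.
The number of boundary lattice points is Σ gcd(|Δx|,|Δy|) = gcd(1,19) + gcd(16,7) + gcd(5,28) + gcd(4,9) + gcd(6,7) = 1+1+1+1+1 = 5.
Pick's theorem gives I = A − B/2 + 1 = 259.5 − 5/2 + 1 = 258, so the closed region contains I + B = 258 + 5 = 263 lattice points.

263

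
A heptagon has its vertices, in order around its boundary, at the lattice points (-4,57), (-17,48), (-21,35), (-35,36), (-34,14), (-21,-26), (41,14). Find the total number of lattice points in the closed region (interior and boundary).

3373

By the shoelace formula, twice the signed area is |((-4)·48 − (-17)·57) + ((-17)·35 − (-21)·48) + ((-21)·36 − (-35)·35) + ((-35)·14 − (-34)·36) + ((-34)·(-26) − (-21)·14) + ((-21)·14 − 41·(-26)) + (41·57 − (-4)·14)| = 6736, so the area is 3368.
Summing gcd(|Δx|,|Δy|) over the edges gives the boundary count: gcd(13,9) + gcd(4,13) + gcd(14,1) + gcd(1,22) + gcd(13,40) + gcd(62,40) + gcd(45,43) = 1+1+1+1+1+2+1 = 8.
Pick's theorem gives I = A − B/2 + 1 = 3368 − 8/2 + 1 = 3365, so the closed region contains I + B = 3365 + 8 = 3373 lattice points.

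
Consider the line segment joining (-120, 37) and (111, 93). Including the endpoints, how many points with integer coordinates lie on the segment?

The number of lattice points on a segment between lattice points is gcd(|Δx|,|Δy|) + 1 = gcd(231,56) + 1 = 7 + 1 = 8.

8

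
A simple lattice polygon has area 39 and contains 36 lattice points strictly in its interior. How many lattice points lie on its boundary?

8

Pick's theorem gives A = I + B/2 − 1, so B = 2(A − I + 1) = 2(39 − 36 + 1) = 8.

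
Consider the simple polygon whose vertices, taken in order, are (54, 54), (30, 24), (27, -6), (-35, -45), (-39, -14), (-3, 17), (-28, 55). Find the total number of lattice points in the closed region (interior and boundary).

By the shoelace formula, twice the signed area is |(54·24 − 30·54) + (30·(-6) − 27·24) + (27·(-45) − (-35)·(-6)) + ((-35)·(-14) − (-39)·(-45)) + ((-39)·17 − (-3)·(-14)) + ((-3)·55 − (-28)·17) + ((-28)·54 − 54·55)| = 8718, so the area is 4359.
Summing gcd(|Δx|,|Δy|) over the edges gives the boundary count: gcd(24,30) + gcd(3,30) + gcd(62,39) + gcd(4,31) + gcd(36,31) + gcd(25,38) + gcd(82,1) = 6+3+1+1+1+1+1 = 14.
Pick's theorem gives I = A − B/2 + 1 = 4359 − 14/2 + 1 = 4353, so the closed region contains I + B = 4353 + 14 = 4367 lattice points.

4367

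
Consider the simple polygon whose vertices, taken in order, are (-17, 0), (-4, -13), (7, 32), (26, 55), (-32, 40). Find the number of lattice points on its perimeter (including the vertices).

The number of boundary lattice points is Σ gcd(|Δx|,|Δy|) = gcd(13,13) + gcd(11,45) + gcd(19,23) + gcd(58,15) + gcd(15,40) = 13+1+1+1+5 = 21.

21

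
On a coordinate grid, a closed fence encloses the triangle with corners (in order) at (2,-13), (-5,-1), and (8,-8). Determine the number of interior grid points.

By the shoelace formula, twice the signed area is |[2·(-1) − (-5)·(-13)] + [(-5)·(-8) − 8·(-1)] + [8·(-13) − 2·(-8)]| = 107, so the area is 107/2.
The number of boundary lattice points is Σ gcd(|Δx|,|Δy|) = gcd(7,12) + gcd(13,7) + gcd(6,5) = 1+1+1 = 3.
Pick's theorem gives I = A − B/2 + 1 = 107/2 − 3/2 + 1 = 53.

53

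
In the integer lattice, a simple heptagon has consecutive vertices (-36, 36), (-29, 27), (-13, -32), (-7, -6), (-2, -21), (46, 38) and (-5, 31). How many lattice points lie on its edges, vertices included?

The number of boundary lattice points is Σ gcd(|Δx|,|Δy|) = gcd(7,9) + gcd(16,59) + gcd(6,26) + gcd(5,15) + gcd(48,59) + gcd(51,7) + gcd(31,5) = 1+1+2+5+1+1+1 = 12.

12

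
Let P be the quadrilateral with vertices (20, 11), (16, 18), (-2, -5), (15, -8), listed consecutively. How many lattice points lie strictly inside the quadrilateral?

277

Using the shoelace formula, 2A = |[20·18 − 16·11] + [16·(-5) − (-2)·18] + [(-2)·(-8) − 15·(-5)] + [15·11 − 20·(-8)]| = 556, so the area is 278.
Along each edge there are gcd(|Δx|,|Δy|)+1 lattice points, so counting each shared vertex once the boundary has gcd(4,7) + gcd(18,23) + gcd(17,3) + gcd(5,19) = 1+1+1+1 = 4.
Pick's theorem gives I = A − B/2 + 1 = 278 − 4/2 + 1 = 277.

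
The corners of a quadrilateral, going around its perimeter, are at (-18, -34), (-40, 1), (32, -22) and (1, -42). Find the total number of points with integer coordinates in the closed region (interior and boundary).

By the shoelace formula, twice the signed area is |((-18)·1 − (-40)·(-34)) + ((-40)·(-22) − 32·1) + (32·(-42) − 1·(-22)) + (1·(-34) − (-18)·(-42))| = 2642, so the area is 1321.
Summing gcd(|Δx|,|Δy|) over the edges gives the boundary count: gcd(22,35) + gcd(72,23) + gcd(31,20) + gcd(19,8) = 1+1+1+1 = 4.
Pick's theorem gives I = A − B/2 + 1 = 1321 − 4/2 + 1 = 1320, so the closed region contains I + B = 1320 + 4 = 1324 lattice points.

1324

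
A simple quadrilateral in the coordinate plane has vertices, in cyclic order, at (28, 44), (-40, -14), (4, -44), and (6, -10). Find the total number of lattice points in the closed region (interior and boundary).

Using the shoelace formula, 2A = |(28·(-14) − (-40)·44) + ((-40)·(-44) − 4·(-14)) + (4·(-10) − 6·(-44)) + (6·44 − 28·(-10))| = 3952, so the area is 1976.
The number of boundary lattice points is Σ gcd(|Δx|,|Δy|) = gcd(68,58) + gcd(44,30) + gcd(2,34) + gcd(22,54) = 2+2+2+2 = 8.
Pick's theorem gives I = A − B/2 + 1 = 1976 − 8/2 + 1 = 1973, so the closed region contains I + B = 1973 + 8 = 1981 lattice points.

1981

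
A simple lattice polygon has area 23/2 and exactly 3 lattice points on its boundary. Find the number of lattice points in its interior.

11

From Pick's theorem, I = A − B/2 + 1 = 23/2 − 3/2 + 1 = 11.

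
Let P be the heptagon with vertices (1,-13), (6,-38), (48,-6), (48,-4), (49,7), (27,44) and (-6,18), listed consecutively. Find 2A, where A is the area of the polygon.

The shoelace formula gives twice the area as |[1·(-38) − 6·(-13)] + [6·(-6) − 48·(-38)] + [48·(-4) − 48·(-6)] + [48·7 − 49·(-4)] + [49·44 − 27·7] + [27·18 − (-6)·44] + [(-6)·(-13) − 1·18]| = 5233, so the area is 2616.5.

5233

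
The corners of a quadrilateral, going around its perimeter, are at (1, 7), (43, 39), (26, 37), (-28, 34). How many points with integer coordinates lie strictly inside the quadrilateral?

1000

Using the shoelace formula, 2A = |[1·39 − 43·7] + [43·37 − 26·39] + [26·34 − (-28)·37] + [(-28)·7 − 1·34]| = 2005, so the area is 1002.5.
Along each edge there are gcd(|Δx|,|Δy|)+1 lattice points, so counting each shared vertex once the boundary has gcd(42,32) + gcd(17,2) + gcd(54,3) + gcd(29,27) = 2+1+3+1 = 7.
Pick's theorem gives I = A − B/2 + 1 = 1002.5 − 7/2 + 1 = 1000.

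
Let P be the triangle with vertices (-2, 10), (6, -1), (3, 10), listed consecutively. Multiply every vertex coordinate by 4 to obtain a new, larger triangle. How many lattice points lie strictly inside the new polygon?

427

The shoelace formula gives twice the area as |((-2)·(-1) − 6·10) + (6·10 − 3·(-1)) + (3·10 − (-2)·10)| = 55, so the area is 27.5.
Summing gcd(|Δx|,|Δy|) over the edges gives the boundary count: gcd(8,11) + gcd(3,11) + gcd(5,0) = 1+1+5 = 7.
Scaling by 4 multiplies the area by 4² = 16 (so the new area is 440) and multiplies the boundary lattice-point count by 4, giving 28.
By Pick's theorem, the interior count of the dilated polygon is 440 − 28/2 + 1 = 427.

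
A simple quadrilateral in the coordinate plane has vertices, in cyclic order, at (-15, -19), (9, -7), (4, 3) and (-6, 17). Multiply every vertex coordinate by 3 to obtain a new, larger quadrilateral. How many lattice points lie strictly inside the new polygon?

Using the shoelace formula, 2A = |[(-15)·(-7) − 9·(-19)] + [9·3 − 4·(-7)] + [4·17 − (-6)·3] + [(-6)·(-19) − (-15)·17]| = 786, so the area is 393.
Summing gcd(|Δx|,|Δy|) over the edges gives the boundary count: gcd(24,12) + gcd(5,10) + gcd(10,14) + gcd(9,36) = 12+5+2+9 = 28.
Scaling by 3 multiplies the area by 3² = 9 (so the new area is 3537) and multiplies the boundary lattice-point count by 3, giving 84.
By Pick's theorem, the interior count of the dilated polygon is 3537 − 84/2 + 1 = 3496.

3496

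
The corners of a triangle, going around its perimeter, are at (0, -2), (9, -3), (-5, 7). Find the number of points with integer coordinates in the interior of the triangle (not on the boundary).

37

The shoelace formula gives twice the area as |(0·(-3) − 9·(-2)) + (9·7 − (-5)·(-3)) + ((-5)·(-2) − 0·7)| = 76, so the area is 38.
Summing gcd(|Δx|,|Δy|) over the edges gives the boundary count: gcd(9,1) + gcd(14,10) + gcd(5,9) = 1+2+1 = 4.
Pick's theorem gives I = A − B/2 + 1 = 38 − 4/2 + 1 = 37.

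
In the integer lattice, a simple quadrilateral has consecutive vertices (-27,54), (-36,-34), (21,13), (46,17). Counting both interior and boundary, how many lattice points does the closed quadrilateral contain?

Using the shoelace formula, 2A = |[(-27)·(-34) − (-36)·54] + [(-36)·13 − 21·(-34)] + [21·17 − 46·13] + [46·54 − (-27)·17]| = 5810, so the area is 2905.
Along each edge there are gcd(|Δx|,|Δy|)+1 lattice points, so counting each shared vertex once the boundary has gcd(9,88) + gcd(57,47) + gcd(25,4) + gcd(73,37) = 1+1+1+1 = 4.
Pick's theorem gives I = A − B/2 + 1 = 2905 − 4/2 + 1 = 2904, so the closed region contains I + B = 2904 + 4 = 2908 lattice points.

2908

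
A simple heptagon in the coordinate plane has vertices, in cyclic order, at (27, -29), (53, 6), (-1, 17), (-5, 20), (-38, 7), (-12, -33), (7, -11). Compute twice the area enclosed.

5191

The shoelace formula gives twice the area as |(27·6 − 53·(-29)) + (53·17 − (-1)·6) + ((-1)·20 − (-5)·17) + ((-5)·7 − (-38)·20) + ((-38)·(-33) − (-12)·7) + ((-12)·(-11) − 7·(-33)) + (7·(-29) − 27·(-11))| = 5191, so the area is 5191/2.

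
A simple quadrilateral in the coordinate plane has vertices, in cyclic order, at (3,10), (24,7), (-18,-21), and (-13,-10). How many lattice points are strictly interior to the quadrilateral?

By the shoelace formula, twice the signed area is |[3·7 − 24·10] + [24·(-21) − (-18)·7] + [(-18)·(-10) − (-13)·(-21)] + [(-13)·10 − 3·(-10)]| = 790, so the area is 395.
The number of boundary lattice points is Σ gcd(|Δx|,|Δy|) = gcd(21,3) + gcd(42,28) + gcd(5,11) + gcd(16,20) = 3+14+1+4 = 22.
By Pick's theorem A = I + B/2 − 1, so I = 395 − 22/2 + 1 = 385.

385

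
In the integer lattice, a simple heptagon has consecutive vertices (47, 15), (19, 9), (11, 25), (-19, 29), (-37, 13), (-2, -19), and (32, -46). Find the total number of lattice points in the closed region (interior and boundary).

3112

Using the shoelace formula, 2A = |(47·9 − 19·15) + (19·25 − 11·9) + (11·29 − (-19)·25) + ((-19)·13 − (-37)·29) + ((-37)·(-19) − (-2)·13) + ((-2)·(-46) − 32·(-19)) + (32·15 − 47·(-46))| = 6205, so the area is 6205/2.
Summing gcd(|Δx|,|Δy|) over the edges gives the boundary count: gcd(28,6) + gcd(8,16) + gcd(30,4) + gcd(18,16) + gcd(35,32) + gcd(34,27) + gcd(15,61) = 2+8+2+2+1+1+1 = 17.
Pick's theorem gives I = A − B/2 + 1 = 6205/2 − 17/2 + 1 = 3095, so the closed region contains I + B = 3095 + 17 = 3112 lattice points.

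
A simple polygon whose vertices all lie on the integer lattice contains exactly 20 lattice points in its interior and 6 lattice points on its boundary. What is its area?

By Pick's theorem, A = I + B/2 − 1 = 20 + 6/2 − 1 = 22.

22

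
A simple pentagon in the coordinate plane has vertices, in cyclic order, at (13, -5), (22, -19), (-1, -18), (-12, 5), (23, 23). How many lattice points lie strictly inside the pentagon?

787

The shoelace formula gives twice the area as |(13·(-19) − 22·(-5)) + (22·(-18) − (-1)·(-19)) + ((-1)·5 − (-12)·(-18)) + ((-12)·23 − 23·5) + (23·(-5) − 13·23)| = 1578, so the area is 789.
The number of boundary lattice points is Σ gcd(|Δx|,|Δy|) = gcd(9,14) + gcd(23,1) + gcd(11,23) + gcd(35,18) + gcd(10,28) = 1+1+1+1+2 = 6.
By Pick's theorem A = I + B/2 − 1, so I = 789 − 6/2 + 1 = 787.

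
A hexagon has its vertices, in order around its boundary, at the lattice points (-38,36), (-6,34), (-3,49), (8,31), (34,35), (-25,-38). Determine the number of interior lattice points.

The shoelace formula gives twice the area as |((-38)·34 − (-6)·36) + ((-6)·49 − (-3)·34) + ((-3)·31 − 8·49) + (8·35 − 34·31) + (34·(-38) − (-25)·35) + ((-25)·36 − (-38)·(-38))| = 5288, so the area is 2644.
Summing gcd(|Δx|,|Δy|) over the edges gives the boundary count: gcd(32,2) + gcd(3,15) + gcd(11,18) + gcd(26,4) + gcd(59,73) + gcd(13,74) = 2+3+1+2+1+1 = 10.
Pick's theorem gives I = A − B/2 + 1 = 2644 − 10/2 + 1 = 2640.

2640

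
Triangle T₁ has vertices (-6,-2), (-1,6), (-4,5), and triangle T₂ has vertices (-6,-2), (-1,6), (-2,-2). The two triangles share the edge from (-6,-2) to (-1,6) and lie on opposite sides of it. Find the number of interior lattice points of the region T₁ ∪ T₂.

23

The union is the simple quadrilateral with vertices (-6,-2), (-4,5), (-1,6), (-2,-2) in order.
By the shoelace formula, twice the signed area is |((-6)·5 − (-4)·(-2)) + ((-4)·6 − (-1)·5) + ((-1)·(-2) − (-2)·6) + ((-2)·(-2) − (-6)·(-2))| = 51, so the area is 25.5.
The number of boundary lattice points is Σ gcd(|Δx|,|Δy|) = gcd(2,7) + gcd(3,1) + gcd(1,8) + gcd(4,0) = 1+1+1+4 = 7.
By Pick's theorem I = A − B/2 + 1 = 25.5 − 7/2 + 1 = 23.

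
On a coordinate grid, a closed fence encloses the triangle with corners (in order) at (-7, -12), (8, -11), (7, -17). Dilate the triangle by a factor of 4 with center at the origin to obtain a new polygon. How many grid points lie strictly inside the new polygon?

By the shoelace formula, twice the signed area is |[(-7)·(-11) − 8·(-12)] + [8·(-17) − 7·(-11)] + [7·(-12) − (-7)·(-17)]| = 89, so the area is 44.5.
The number of boundary lattice points is Σ gcd(|Δx|,|Δy|) = gcd(15,1) + gcd(1,6) + gcd(14,5) = 1+1+1 = 3.
Scaling by 4 multiplies the area by 4² = 16 (so the new area is 712) and multiplies the boundary lattice-point count by 4, giving 12.
By Pick's theorem, the interior count of the dilated polygon is 712 − 12/2 + 1 = 707.

707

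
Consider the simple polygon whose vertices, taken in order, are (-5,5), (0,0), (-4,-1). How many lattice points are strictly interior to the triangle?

10

The shoelace formula gives twice the area as |((-5)·0 − 0·5) + (0·(-1) − (-4)·0) + ((-4)·5 − (-5)·(-1))| = 25, so the area is 12.5.
Along each edge there are gcd(|Δx|,|Δy|)+1 lattice points, so counting each shared vertex once the boundary has gcd(5,5) + gcd(4,1) + gcd(1,6) = 5+1+1 = 7.
Pick's theorem gives I = A − B/2 + 1 = 12.5 − 7/2 + 1 = 10.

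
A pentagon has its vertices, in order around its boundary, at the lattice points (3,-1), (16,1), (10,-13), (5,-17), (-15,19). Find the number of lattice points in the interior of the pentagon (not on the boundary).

Using the shoelace formula, 2A = |[3·1 − 16·(-1)] + [16·(-13) − 10·1] + [10·(-17) − 5·(-13)] + [5·19 − (-15)·(-17)] + [(-15)·(-1) − 3·19]| = 506, so the area is 253.
The number of boundary lattice points is Σ gcd(|Δx|,|Δy|) = gcd(13,2) + gcd(6,14) + gcd(5,4) + gcd(20,36) + gcd(18,20) = 1+2+1+4+2 = 10.
Pick's theorem gives I = A − B/2 + 1 = 253 − 10/2 + 1 = 249.

249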